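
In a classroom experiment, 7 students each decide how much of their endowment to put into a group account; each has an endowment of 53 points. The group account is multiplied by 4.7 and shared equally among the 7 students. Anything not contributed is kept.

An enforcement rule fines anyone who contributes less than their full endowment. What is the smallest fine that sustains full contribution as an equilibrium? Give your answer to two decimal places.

Given the others contribute fully, the best deviation is to contribute 0 (any partial contribution still incurs the fine and gives up units whose private return 0.6714 is below 1).
Deviating from 53 to 0 saves 53 points but forfeits the deviator's share of the drop in the group account: 4.7/7 × 53 = 35.59.
So the deviation gain is 53 − 35.59 = 17.41, and the fine must be at least 17.41 points to wipe it out.

17.41 points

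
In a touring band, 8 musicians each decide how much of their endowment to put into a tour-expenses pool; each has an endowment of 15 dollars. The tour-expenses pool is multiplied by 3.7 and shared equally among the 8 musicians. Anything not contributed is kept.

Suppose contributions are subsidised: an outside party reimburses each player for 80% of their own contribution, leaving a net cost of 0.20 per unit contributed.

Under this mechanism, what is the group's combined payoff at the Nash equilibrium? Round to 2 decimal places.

Under the mechanism each unit contributed yields (3.7/8) / 0.20 = 2.3125 back to its contributor per unit of net cost, which exceeds 1, making full contribution the dominant choice for everyone.
At the Nash equilibrium everyone contributes 15. Group total payoff = 8 × (15 × 0.80 + 3.7 × 15) = 540.00.

540.00 dollars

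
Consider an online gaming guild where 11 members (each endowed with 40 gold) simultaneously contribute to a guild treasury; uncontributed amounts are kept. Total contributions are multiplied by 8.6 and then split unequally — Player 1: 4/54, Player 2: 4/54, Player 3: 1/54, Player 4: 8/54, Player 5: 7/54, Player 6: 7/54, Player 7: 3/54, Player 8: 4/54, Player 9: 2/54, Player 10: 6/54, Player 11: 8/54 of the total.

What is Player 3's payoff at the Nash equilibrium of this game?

Player j's private return per contributed unit is 8.6 × (j's share). Contributing is weakly dominant for j when that share is at least 1/8.6 = 0.1163, and contributing 0 is dominant otherwise.
Player 4, Player 5, Player 6 and Player 11 clear that bar, contributing 40 each; the remaining 7 contribute 0. Total contributed: 160.
Player 3 keeps 40 and receives 8.6 × 160 × 1/54 = 25.48 from the guild treasury, for a payoff of 65.48.

65.48 gold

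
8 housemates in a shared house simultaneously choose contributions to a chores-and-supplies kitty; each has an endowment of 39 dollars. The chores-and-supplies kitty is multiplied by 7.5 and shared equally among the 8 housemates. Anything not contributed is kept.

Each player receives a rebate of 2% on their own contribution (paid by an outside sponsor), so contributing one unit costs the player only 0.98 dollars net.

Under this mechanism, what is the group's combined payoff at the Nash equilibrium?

312.00 dollars

With the mechanism, a contributed unit returns (7.5/8) / 0.98 = 0.9566 per unit of net cost — still below 1 — so contributing 0 remains dominant for every player.
At the Nash equilibrium no one contributes; group total payoff = 8 × 39 = 312.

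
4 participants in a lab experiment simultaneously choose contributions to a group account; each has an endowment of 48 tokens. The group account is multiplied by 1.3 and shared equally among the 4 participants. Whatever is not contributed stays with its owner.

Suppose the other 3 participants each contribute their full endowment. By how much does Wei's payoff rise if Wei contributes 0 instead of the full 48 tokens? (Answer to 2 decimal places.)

32.40 tokens

Switching from a contribution of 48 to 0 lets Wei keep an extra 48 tokens, but lowers the group account by 48, which costs Wei their own share of that drop: 1.3/4 × 48 = 15.60.
Net gain = 48 − 15.60 = 32.40. The private return per contributed unit (0.3250) is below 1, so free-riding is indeed the best response regardless of what the others do.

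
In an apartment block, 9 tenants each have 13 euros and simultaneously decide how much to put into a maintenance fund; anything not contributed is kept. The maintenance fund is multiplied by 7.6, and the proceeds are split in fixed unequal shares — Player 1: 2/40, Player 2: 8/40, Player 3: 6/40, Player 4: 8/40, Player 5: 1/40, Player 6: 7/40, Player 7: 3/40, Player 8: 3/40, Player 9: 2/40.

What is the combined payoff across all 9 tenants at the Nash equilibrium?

460.20 euros

A player with share s gets back 7.6·s per unit contributed, so full contribution is dominant for anyone with s > 1/7.6 = 0.1316 and zero contribution is dominant for anyone below.
The shares above 0.1316 belong to Player 2, Player 3, Player 4 and Player 6, contributing 13 each; the remaining 5 contribute 0. Total contributed: 52.
The maintenance fund pays out 7.6 × 52 = 395.20 in total (split across the unequal shares, but the aggregate is all that matters for the group sum).
The 5 free-riders keep 13 each, adding 65. Group total = 65 + 395.20 = 460.20.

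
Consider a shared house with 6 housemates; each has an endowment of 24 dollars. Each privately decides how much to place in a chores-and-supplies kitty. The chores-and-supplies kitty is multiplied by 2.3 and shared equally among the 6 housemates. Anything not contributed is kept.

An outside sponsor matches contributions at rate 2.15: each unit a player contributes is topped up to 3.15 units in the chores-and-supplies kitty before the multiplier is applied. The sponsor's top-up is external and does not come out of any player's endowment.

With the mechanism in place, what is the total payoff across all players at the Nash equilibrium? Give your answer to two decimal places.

Under the mechanism each unit contributed yields 2.3 × 3.15 / 6 = 1.2075 back to its contributor per unit of net cost, which exceeds 1, making full contribution the dominant choice for everyone.
At the Nash equilibrium everyone contributes 24. Group total payoff = 2.3 × 3.15 × 144 = 1043.28.

1043.28 dollars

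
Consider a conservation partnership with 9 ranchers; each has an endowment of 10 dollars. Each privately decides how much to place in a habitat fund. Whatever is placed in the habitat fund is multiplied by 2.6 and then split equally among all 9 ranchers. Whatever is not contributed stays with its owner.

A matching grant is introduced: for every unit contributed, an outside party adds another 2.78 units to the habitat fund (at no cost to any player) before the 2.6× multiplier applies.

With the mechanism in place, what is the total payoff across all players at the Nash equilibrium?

884.52 dollars

Under the mechanism each unit contributed yields 2.6 × 3.78 / 9 = 1.0920 back to its contributor per unit of net cost, which exceeds 1, making full contribution the dominant choice for everyone.
So the Nash equilibrium is full contribution by all 9; the group earns 2.6 × 3.78 × 90 = 884.52.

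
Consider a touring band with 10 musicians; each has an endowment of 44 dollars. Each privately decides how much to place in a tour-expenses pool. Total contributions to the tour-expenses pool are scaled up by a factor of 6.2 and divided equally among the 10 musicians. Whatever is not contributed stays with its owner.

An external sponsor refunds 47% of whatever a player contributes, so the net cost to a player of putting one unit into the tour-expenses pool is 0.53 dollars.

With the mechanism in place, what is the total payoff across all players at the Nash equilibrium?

With the mechanism, a contributed unit returns (6.2/10) / 0.53 = 1.1698 per unit of net cost to the contributor — now above 1 — so contributing fully is weakly dominant for every player.
At the Nash equilibrium everyone contributes 44. Group total payoff = 10 × (44 × 0.47 + 6.2 × 44) = 2934.80.

2934.80 dollars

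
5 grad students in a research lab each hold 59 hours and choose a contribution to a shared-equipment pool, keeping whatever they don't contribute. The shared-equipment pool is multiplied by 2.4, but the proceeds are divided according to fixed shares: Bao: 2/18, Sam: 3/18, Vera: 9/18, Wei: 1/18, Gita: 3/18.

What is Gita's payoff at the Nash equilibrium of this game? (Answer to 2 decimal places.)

82.60 hours

A player with share s gets back 2.4·s per unit contributed, so full contribution is dominant for anyone with s > 1/2.4 = 0.4167 and zero contribution is dominant for anyone below.
Vera alone (share 9/18) is above the threshold, contributing 59; the remaining 4 contribute 0. Total contributed: 59.
Gita keeps 59 and receives 2.4 × 59 × 3/18 = 23.60 from the shared-equipment pool, for a payoff of 82.60.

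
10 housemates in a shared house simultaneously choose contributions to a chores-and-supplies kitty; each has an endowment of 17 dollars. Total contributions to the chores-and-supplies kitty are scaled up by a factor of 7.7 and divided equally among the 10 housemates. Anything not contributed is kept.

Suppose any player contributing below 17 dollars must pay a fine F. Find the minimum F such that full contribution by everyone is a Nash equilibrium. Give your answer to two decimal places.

3.91 dollars

Given the others contribute fully, the best deviation is to contribute 0 (any partial contribution still incurs the fine and gives up units whose private return 0.7700 is below 1).
Deviating from 17 to 0 saves 17 dollars but forfeits the deviator's share of the drop in the chores-and-supplies kitty: 7.7/10 × 17 = 13.09.
So the deviation gain is 17 − 13.09 = 3.91, and the fine must be at least 3.91 dollars to wipe it out.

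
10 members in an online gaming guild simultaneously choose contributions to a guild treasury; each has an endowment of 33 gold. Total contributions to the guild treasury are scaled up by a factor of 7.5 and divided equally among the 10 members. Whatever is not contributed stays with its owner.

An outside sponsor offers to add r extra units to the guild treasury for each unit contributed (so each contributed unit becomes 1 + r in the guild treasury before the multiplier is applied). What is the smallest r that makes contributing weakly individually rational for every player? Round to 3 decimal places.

0.333

With matching at rate r, one contributed unit becomes (1 + r) in the guild treasury and returns 7.5 × (1 + r) / 10 to the contributor.
Setting this equal to 1: 1 + r = 10/7.5 = 1.3333.
So the minimum matching rate is r = 1.3333 − 1 = 0.333.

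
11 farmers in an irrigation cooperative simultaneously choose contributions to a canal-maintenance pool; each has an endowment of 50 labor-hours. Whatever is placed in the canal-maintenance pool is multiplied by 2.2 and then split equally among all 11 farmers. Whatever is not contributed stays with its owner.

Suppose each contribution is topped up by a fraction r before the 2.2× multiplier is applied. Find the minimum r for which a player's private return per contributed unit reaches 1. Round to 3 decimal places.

With matching at rate r, one contributed unit becomes (1 + r) in the canal-maintenance pool and returns 2.2 × (1 + r) / 11 to the contributor.
Setting this equal to 1: 1 + r = 11/2.2 = 5.0000.
So the minimum matching rate is r = 5.0000 − 1 = 4.000.

4.000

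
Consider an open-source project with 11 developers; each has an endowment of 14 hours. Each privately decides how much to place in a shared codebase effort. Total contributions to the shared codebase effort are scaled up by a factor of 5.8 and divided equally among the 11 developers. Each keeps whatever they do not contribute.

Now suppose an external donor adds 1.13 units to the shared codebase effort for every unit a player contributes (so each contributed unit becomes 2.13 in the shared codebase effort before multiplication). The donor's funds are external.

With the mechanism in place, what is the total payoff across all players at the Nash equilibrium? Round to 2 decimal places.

1902.52 hours

With the mechanism, a contributed unit returns 5.8 × 2.13 / 11 = 1.1231 per unit of net cost to the contributor — now above 1 — so contributing fully is weakly dominant for every player.
So the Nash equilibrium is full contribution by all 11; the group earns 5.8 × 2.13 × 154 = 1902.52.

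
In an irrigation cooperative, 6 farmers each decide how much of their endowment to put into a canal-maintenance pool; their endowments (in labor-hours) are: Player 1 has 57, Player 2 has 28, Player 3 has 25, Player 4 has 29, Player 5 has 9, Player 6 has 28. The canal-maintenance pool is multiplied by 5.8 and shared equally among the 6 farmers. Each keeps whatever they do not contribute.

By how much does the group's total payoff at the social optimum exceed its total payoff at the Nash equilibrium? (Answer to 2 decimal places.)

The private return per contributed unit is 5.8/6 = 0.9667 < 1 for every player regardless of endowment, so the Nash equilibrium is zero contribution and the group total is Σ E_j = 57 + 28 + 25 + 29 + 9 + 28 = 176.
Each contributed unit returns 5.800 to the group, so the social optimum is full contribution by everyone: group total = 5.800 × 176 = 1020.80.
Efficiency loss = (5.800 − 1) × 176 = 844.80.

844.80 labor-hours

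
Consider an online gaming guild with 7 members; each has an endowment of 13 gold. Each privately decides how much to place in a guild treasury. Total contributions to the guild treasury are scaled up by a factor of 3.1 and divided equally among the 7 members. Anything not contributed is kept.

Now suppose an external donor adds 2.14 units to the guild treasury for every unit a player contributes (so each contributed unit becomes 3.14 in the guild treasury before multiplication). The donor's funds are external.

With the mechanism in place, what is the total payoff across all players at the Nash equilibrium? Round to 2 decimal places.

885.79 gold

The effective private return per unit is now 3.1 × 3.14 / 7 = 1.3906 > 1, so every player's dominant strategy flips to full contribution.
At the Nash equilibrium everyone contributes 13. Group total payoff = 3.1 × 3.14 × 91 = 885.79.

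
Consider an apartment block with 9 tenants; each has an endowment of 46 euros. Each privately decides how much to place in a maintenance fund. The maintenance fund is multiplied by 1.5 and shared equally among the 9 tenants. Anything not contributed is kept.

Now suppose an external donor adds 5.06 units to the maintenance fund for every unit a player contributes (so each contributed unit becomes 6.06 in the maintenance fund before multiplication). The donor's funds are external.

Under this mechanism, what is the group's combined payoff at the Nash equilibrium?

With the mechanism, a contributed unit returns 1.5 × 6.06 / 9 = 1.0100 per unit of net cost to the contributor — now above 1 — so contributing fully is weakly dominant for every player.
At the Nash equilibrium everyone contributes 46. Group total payoff = 1.5 × 6.06 × 414 = 3763.26.

3763.26 euros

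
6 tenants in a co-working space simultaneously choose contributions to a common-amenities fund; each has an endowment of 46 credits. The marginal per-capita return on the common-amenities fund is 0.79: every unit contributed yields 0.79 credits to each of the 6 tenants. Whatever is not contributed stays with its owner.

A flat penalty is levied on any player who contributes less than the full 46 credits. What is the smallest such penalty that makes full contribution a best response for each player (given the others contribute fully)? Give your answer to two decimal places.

9.66 credits

Given the others contribute fully, the best deviation is to contribute 0 (any partial contribution still incurs the fine and gives up units whose private return 0.79 is below 1).
Deviating from 46 to 0 saves 46 credits but forfeits the deviator's share of the drop in the common-amenities fund: 0.79 × 46 = 36.34.
So the deviation gain is 46 − 36.34 = 9.66, and the fine must be at least 9.66 credits to wipe it out.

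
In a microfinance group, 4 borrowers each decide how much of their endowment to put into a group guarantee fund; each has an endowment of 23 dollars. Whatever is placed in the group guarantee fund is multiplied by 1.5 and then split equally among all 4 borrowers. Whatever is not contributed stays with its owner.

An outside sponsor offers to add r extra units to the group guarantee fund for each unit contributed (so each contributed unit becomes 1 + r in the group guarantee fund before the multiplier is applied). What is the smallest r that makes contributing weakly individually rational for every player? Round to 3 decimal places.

With matching at rate r, one contributed unit becomes (1 + r) in the group guarantee fund and returns 1.5 × (1 + r) / 4 to the contributor.
Setting this equal to 1: 1 + r = 4/1.5 = 2.6667.
So the minimum matching rate is r = 2.6667 − 1 = 1.667.

1.667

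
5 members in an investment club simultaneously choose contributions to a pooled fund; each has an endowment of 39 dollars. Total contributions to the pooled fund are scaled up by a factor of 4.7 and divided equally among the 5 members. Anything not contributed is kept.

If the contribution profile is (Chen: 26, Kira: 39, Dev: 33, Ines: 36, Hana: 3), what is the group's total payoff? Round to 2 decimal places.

701.90 dollars

Total contributed: 26 + 39 + 33 + 36 + 3 = 137; total kept: 5 × 39 − 137 = 58.
The pooled fund pays out 4.7 × 137 = 643.90 in aggregate.
Group total = 58 + 643.90 = 701.90.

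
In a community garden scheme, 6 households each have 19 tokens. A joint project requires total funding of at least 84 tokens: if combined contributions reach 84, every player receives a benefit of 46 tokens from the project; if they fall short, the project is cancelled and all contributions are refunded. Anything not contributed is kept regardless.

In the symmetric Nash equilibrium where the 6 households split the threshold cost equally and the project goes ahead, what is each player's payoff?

51 tokens

Equal share of the threshold: 84/6 = 14.
At this profile no one gains by cutting their contribution: any cut drops the total below 84, the project is cancelled, contributions are refunded, and the deviator ends with 19, which is less than 19 − 14 + 46 = 51. Contributing more than 14 just wastes the excess. So contributing exactly 14 is a best response.
Each player's payoff: 19 − 14 + 46 = 51.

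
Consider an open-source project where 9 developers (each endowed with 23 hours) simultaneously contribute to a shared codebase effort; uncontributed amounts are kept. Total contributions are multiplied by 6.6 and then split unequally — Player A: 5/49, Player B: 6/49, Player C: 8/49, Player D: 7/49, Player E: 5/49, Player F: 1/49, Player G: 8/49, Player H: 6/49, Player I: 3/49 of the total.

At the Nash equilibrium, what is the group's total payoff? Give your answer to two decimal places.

464.60 hours

A player with share s gets back 6.6·s per unit contributed, so full contribution is dominant for anyone with s > 1/6.6 = 0.1515 and zero contribution is dominant for anyone below.
Player C and Player G clear that bar, contributing 23 each; the remaining 7 contribute 0. Total contributed: 46.
The shared codebase effort pays out 6.6 × 46 = 303.60 in total (split across the unequal shares, but the aggregate is all that matters for the group sum).
The 7 free-riders keep 23 each, adding 161. Group total = 161 + 303.60 = 464.60.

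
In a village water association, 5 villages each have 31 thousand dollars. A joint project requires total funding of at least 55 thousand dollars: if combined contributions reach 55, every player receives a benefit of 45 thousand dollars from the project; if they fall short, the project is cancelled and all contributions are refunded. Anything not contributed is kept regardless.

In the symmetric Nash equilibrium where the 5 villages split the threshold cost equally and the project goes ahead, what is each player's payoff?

Equal share of the threshold: 55/5 = 11.
At this profile no one gains by cutting their contribution: any cut drops the total below 55, the project is cancelled, contributions are refunded, and the deviator ends with 31, which is less than 31 − 11 + 45 = 65. Contributing more than 11 just wastes the excess. So contributing exactly 11 is a best response.
Each player's payoff: 31 − 11 + 45 = 65.

65 thousand dollars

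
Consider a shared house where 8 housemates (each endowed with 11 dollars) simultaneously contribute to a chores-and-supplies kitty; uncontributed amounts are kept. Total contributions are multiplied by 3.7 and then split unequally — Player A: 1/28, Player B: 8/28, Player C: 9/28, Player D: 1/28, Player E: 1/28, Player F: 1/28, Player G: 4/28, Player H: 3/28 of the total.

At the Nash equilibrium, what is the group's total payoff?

Player j's private return per contributed unit is 3.7 × (j's share). Contributing is weakly dominant for j when that share is at least 1/3.7 = 0.2703, and contributing 0 is dominant otherwise.
Player B and Player C clear that bar, contributing 11 each; the remaining 6 contribute 0. Total contributed: 22.
The chores-and-supplies kitty pays out 3.7 × 22 = 81.40 in total (split across the unequal shares, but the aggregate is all that matters for the group sum).
The 6 free-riders keep 11 each, adding 66. Group total = 66 + 81.40 = 147.40.

147.40 dollars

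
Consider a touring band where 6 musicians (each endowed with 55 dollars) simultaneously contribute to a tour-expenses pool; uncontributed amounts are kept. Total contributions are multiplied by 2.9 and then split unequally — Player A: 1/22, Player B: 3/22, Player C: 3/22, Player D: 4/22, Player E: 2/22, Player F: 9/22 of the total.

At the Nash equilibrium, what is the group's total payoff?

Each unit j contributes comes back to j as 2.9 × (j's share), so j prefers to contribute only if that share exceeds 1/2.9 = 0.3448; otherwise keeping the unit dominates.
Only Player F (9/22) clears that bar, contributing 55; the remaining 5 contribute 0. Total contributed: 55.
The tour-expenses pool pays out 2.9 × 55 = 159.50 in total (split across the unequal shares, but the aggregate is all that matters for the group sum).
The 5 free-riders keep 55 each, adding 275. Group total = 275 + 159.50 = 434.50.

434.50 dollars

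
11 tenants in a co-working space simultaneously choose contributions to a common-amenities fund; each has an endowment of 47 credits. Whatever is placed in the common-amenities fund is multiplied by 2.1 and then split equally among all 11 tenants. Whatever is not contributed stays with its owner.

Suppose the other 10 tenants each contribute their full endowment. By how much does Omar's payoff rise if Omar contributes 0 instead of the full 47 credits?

38.03 credits

Switching from a contribution of 47 to 0 lets Omar keep an extra 47 credits, but lowers the common-amenities fund by 47, which costs Omar their own share of that drop: 2.1/11 × 47 = 8.97.
Net gain = 47 − 8.97 = 38.03. The private return per contributed unit (0.1909) is below 1, so free-riding is indeed the best response regardless of what the others do.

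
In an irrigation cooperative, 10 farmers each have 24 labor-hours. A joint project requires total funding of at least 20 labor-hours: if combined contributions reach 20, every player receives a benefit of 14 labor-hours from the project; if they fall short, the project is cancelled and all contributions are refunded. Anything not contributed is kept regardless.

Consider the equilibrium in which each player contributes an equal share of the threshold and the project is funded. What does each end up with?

Equal share of the threshold: 20/10 = 2.
At this profile no one gains by cutting their contribution: any cut drops the total below 20, the project is cancelled, contributions are refunded, and the deviator ends with 24, which is less than 24 − 2 + 14 = 36. Contributing more than 2 just wastes the excess. So contributing exactly 2 is a best response.
Each player's payoff: 24 − 2 + 14 = 36.

36 labor-hours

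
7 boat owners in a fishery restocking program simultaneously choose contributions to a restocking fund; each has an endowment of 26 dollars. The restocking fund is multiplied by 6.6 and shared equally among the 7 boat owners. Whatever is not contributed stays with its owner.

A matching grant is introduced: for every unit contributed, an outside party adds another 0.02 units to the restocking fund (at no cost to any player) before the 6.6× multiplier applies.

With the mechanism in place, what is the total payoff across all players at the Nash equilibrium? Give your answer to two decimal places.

Even with the mechanism, each unit contributed returns only 6.6 × 1.02 / 7 = 0.9617 per unit of net cost, so contributing nothing is still dominant.
Everyone keeps their endowment and the group total is 7 × 26 = 182.

182.00 dollars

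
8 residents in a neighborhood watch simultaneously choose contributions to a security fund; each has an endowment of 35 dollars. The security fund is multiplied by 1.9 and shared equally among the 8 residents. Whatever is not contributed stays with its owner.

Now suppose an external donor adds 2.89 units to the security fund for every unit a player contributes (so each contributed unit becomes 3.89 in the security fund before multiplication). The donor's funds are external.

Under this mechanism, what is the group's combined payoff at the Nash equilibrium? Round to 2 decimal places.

With the mechanism, a contributed unit returns 1.9 × 3.89 / 8 = 0.9239 per unit of net cost — still below 1 — so contributing 0 remains dominant for every player.
Everyone keeps their endowment and the group total is 8 × 35 = 280.

280.00 dollars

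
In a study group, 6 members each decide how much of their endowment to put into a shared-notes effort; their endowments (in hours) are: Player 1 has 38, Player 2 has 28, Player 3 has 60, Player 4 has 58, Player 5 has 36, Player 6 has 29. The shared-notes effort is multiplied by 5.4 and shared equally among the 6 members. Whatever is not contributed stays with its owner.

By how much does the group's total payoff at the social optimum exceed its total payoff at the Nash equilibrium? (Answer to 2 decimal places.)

The private return per contributed unit is 5.4/6 = 0.9000 < 1 for every player regardless of endowment, so the Nash equilibrium is zero contribution and the group total is Σ E_j = 38 + 28 + 60 + 58 + 36 + 29 = 249.
Each contributed unit returns 5.400 to the group, so the social optimum is full contribution by everyone: group total = 5.400 × 249 = 1344.60.
Efficiency loss = (5.400 − 1) × 249 = 1095.60.

1095.60 hours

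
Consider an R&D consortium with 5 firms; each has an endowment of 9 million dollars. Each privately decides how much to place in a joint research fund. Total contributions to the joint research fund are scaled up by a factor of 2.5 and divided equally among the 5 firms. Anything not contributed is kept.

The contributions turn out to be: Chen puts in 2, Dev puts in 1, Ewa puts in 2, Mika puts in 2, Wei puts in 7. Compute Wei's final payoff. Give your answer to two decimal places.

9.00 million dollars

Total contributed: 2 + 1 + 2 + 2 + 7 = 14.
Each receives 2.5 × 14 / 5 = 7.00 from the joint research fund.
Wei keeps 9 − 7 = 2, so Wei's payoff is 2 + 7.00 = 9.00.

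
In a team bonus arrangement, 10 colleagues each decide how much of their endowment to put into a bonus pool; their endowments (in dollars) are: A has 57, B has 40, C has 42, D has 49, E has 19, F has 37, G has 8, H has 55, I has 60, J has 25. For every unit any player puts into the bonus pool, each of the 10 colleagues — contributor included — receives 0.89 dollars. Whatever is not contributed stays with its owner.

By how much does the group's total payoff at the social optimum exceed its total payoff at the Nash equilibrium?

3096.80 dollars

The private return per contributed unit is 0.89 < 1 for everyone, so the Nash equilibrium is zero contribution and the group total is Σ E_j = 57 + 40 + 42 + 49 + 19 + 37 + 8 + 55 + 60 + 25 = 392.
Each contributed unit returns 8.900 to the group, so the social optimum is full contribution by everyone: group total = 8.900 × 392 = 3488.80.
Efficiency loss = (8.900 − 1) × 392 = 3096.80.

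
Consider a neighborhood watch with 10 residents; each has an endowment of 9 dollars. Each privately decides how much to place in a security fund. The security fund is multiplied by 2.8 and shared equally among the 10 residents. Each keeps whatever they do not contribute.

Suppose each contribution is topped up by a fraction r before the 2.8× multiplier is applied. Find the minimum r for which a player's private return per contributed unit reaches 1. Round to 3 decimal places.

2.571

With matching at rate r, one contributed unit becomes (1 + r) in the security fund and returns 2.8 × (1 + r) / 10 to the contributor.
Setting this equal to 1: 1 + r = 10/2.8 = 3.5714.
So the minimum matching rate is r = 3.5714 − 1 = 2.571.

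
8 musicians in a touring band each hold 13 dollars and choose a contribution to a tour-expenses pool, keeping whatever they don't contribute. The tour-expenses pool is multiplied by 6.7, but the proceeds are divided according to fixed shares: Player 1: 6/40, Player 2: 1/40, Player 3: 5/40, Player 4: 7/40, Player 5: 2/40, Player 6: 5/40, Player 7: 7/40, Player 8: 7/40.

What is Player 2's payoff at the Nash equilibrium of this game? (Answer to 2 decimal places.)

A player with share s gets back 6.7·s per unit contributed, so full contribution is dominant for anyone with s > 1/6.7 = 0.1493 and zero contribution is dominant for anyone below.
Player 1, Player 4, Player 7 and Player 8 clear that bar, contributing 13 each; the remaining 4 contribute 0. Total contributed: 52.
Player 2 keeps 13 and receives 6.7 × 52 × 1/40 = 8.71 from the tour-expenses pool, for a payoff of 21.71.

21.71 dollars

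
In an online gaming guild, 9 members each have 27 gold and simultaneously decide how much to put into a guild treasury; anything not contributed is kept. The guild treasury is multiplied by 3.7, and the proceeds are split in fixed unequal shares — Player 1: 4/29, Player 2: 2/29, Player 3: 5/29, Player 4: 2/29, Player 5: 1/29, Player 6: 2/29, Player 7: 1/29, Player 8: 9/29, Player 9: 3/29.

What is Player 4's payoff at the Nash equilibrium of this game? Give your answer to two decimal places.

A player with share s gets back 3.7·s per unit contributed, so full contribution is dominant for anyone with s > 1/3.7 = 0.2703 and zero contribution is dominant for anyone below.
The only share above 0.2703 is Player 8's 9/29, contributing 27; the remaining 8 contribute 0. Total contributed: 27.
Player 4 keeps 27 and receives 3.7 × 27 × 2/29 = 6.89 from the guild treasury, for a payoff of 33.89.

33.89 gold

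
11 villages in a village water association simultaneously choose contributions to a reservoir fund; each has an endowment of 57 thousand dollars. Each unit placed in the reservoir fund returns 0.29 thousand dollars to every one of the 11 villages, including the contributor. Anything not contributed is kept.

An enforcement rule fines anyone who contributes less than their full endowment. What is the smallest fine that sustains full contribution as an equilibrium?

40.47 thousand dollars

Given the others contribute fully, the best deviation is to contribute 0 (any partial contribution still incurs the fine and gives up units whose private return 0.29 is below 1).
Deviating from 57 to 0 saves 57 thousand dollars but forfeits the deviator's share of the drop in the reservoir fund: 0.29 × 57 = 16.53.
So the deviation gain is 57 − 16.53 = 40.47, and the fine must be at least 40.47 thousand dollars to wipe it out.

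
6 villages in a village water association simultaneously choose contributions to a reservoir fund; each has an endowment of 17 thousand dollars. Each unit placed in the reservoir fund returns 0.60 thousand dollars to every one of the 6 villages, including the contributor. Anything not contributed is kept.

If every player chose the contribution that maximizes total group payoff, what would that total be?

Each contributed unit returns 3.600 to the group as a whole (0.60 to each of 6 players), which exceeds 1, so the social optimum is full contribution: group total = 3.600 × 102 = 367.20.

367.20 thousand dollars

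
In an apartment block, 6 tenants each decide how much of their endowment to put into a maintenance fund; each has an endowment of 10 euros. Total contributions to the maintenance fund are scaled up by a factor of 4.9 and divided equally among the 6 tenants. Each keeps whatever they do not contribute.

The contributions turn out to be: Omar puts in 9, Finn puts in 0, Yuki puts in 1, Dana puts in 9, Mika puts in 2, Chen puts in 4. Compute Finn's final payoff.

Total contributed: 9 + 0 + 1 + 9 + 2 + 4 = 25.
Each receives 4.9 × 25 / 6 = 20.42 from the maintenance fund.
Finn keeps 10 − 0 = 10, so Finn's payoff is 10 + 20.42 = 30.42.

30.42 euros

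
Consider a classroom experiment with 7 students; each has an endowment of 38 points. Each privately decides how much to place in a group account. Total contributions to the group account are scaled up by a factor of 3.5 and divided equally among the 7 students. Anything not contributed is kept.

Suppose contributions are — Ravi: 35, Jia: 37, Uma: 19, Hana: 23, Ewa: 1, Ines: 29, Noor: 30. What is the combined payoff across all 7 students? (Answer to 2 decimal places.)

Total contributed: 35 + 37 + 19 + 23 + 1 + 29 + 30 = 174; total kept: 7 × 38 − 174 = 92.
The group account pays out 3.5 × 174 = 609.00 in aggregate.
Group total = 92 + 609.00 = 701.00.

701.00 points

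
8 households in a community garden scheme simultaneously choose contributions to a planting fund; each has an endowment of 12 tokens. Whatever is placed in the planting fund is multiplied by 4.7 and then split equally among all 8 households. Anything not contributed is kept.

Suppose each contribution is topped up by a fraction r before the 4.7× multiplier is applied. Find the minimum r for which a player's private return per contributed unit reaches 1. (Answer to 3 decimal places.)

0.702

With matching at rate r, one contributed unit becomes (1 + r) in the planting fund and returns 4.7 × (1 + r) / 8 to the contributor.
Setting this equal to 1: 1 + r = 8/4.7 = 1.7021.
So the minimum matching rate is r = 1.7021 − 1 = 0.702.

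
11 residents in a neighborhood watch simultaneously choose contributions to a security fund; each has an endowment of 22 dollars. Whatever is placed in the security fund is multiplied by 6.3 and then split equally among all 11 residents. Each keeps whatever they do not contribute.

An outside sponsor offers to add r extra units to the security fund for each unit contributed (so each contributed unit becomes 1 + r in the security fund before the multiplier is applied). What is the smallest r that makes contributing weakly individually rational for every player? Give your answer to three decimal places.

With matching at rate r, one contributed unit becomes (1 + r) in the security fund and returns 6.3 × (1 + r) / 11 to the contributor.
Setting this equal to 1: 1 + r = 11/6.3 = 1.7460.
So the minimum matching rate is r = 1.7460 − 1 = 0.746.

0.746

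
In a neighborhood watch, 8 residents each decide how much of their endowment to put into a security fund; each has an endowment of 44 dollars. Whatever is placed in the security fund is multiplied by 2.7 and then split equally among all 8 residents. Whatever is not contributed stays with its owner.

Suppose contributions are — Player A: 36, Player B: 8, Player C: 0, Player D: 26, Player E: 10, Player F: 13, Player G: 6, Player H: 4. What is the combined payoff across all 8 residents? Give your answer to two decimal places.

527.10 dollars

Total contributed: 36 + 8 + 0 + 26 + 10 + 13 + 6 + 4 = 103; total kept: 8 × 44 − 103 = 249.
The security fund pays out 2.7 × 103 = 278.10 in aggregate.
Group total = 249 + 278.10 = 527.10.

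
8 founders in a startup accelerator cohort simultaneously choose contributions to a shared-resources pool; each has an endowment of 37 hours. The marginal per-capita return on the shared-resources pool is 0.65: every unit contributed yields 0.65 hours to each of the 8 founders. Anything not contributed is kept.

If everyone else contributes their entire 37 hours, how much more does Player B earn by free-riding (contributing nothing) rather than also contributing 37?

Switching from a contribution of 37 to 0 lets Player B keep an extra 37 hours, but lowers the shared-resources pool by 37, which costs Player B their own share of that drop: 0.65 × 37 = 24.05.
Net gain = 37 − 24.05 = 12.95. The private return per contributed unit (0.65) is below 1, so free-riding is indeed the best response regardless of what the others do.

12.95 hours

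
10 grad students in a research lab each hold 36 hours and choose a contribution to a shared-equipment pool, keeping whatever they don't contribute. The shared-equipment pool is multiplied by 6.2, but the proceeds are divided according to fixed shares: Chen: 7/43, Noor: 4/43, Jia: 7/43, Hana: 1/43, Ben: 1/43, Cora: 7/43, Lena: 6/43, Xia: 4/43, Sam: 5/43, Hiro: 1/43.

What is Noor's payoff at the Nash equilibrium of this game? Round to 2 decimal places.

98.29 hours

Each unit j contributes comes back to j as 6.2 × (j's share), so j prefers to contribute only if that share exceeds 1/6.2 = 0.1613; otherwise keeping the unit dominates.
The shares above 0.1613 belong to Chen, Jia and Cora, contributing 36 each; the remaining 7 contribute 0. Total contributed: 108.
Noor keeps 36 and receives 6.2 × 108 × 4/43 = 62.29 from the shared-equipment pool, for a payoff of 98.29.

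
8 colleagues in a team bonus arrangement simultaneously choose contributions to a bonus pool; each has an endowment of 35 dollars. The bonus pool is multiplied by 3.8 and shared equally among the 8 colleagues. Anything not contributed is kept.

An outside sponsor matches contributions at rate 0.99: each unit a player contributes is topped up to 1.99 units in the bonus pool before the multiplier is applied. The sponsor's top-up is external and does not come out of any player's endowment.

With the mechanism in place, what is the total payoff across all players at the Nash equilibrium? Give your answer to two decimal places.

Even with the mechanism, each unit contributed returns only 3.8 × 1.99 / 8 = 0.9453 per unit of net cost, so contributing nothing is still dominant.
At the Nash equilibrium no one contributes; group total payoff = 8 × 35 = 280.

280.00 dollars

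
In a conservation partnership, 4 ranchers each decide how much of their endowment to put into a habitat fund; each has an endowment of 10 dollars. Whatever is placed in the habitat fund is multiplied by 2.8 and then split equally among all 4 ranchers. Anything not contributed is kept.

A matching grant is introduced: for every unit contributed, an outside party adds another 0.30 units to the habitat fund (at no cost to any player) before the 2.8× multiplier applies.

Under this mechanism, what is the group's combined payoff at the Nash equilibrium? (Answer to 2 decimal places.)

With the mechanism, a contributed unit returns 2.8 × 1.30 / 4 = 0.9100 per unit of net cost — still below 1 — so contributing 0 remains dominant for every player.
At the Nash equilibrium no one contributes; group total payoff = 4 × 10 = 40.

40.00 dollars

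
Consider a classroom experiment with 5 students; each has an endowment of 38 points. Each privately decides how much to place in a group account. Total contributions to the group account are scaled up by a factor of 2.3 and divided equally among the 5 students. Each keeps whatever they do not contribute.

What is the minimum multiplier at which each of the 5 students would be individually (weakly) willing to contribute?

5

A contributed unit returns (multiplier)/5 to its contributor.
This reaches 1 exactly when the multiplier is 5.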